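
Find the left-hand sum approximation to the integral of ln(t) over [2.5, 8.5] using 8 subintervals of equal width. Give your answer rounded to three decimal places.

9.428

Δt = (8.5 − 2.5)/8 = 0.75.
Left endpoints: 2.5, 3.25, 4, 4.75, 5.5, 6.25, 7, 7.75.
f(2.5) ≈ 0.916, f(3.25) ≈ 1.179, f(4) ≈ 1.386, f(4.75) ≈ 1.558, f(5.5) ≈ 1.705, f(6.25) ≈ 1.833, f(7) ≈ 1.946, f(7.75) ≈ 2.048.
Sum = Δt · [f(2.5) + f(3.25) + f(4) + ...].
Sum ≈ 9.428.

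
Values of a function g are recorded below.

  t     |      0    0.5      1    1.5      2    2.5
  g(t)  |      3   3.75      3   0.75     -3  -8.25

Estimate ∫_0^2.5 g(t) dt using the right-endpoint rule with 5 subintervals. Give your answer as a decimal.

-1.875

Δt = 0.5.
Sum = 0.5·[3.75 + 3 + 0.75 + (-3) + (-8.25)] = -1.875.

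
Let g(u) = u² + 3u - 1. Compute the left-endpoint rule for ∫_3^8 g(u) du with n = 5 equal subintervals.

205

Δu = (8 − 3)/5 = 1.
Left endpoints: 3, 4, 5, 6, 7.
g(3) = 17, g(4) = 27, g(5) = 39, g(6) = 53, g(7) = 69.
Sum = Δu · [g(3) + g(4) + g(5) + g(6) + g(7)].
Sum = 205.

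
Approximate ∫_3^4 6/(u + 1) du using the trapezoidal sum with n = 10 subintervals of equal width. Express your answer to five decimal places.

1.33897

Δu = (4 − 3)/10 = 0.1.
f(3) = 1.5, f(3.1) = 60/41, f(3.2) = 10/7, f(3.3) = 60/43, f(3.4) = 15/11, f(3.5) = 4/3, f(3.6) = 30/23, f(3.7) = 60/47, f(3.8) = 1.25, f(3.9) = 60/49, f(4) = 1.2.
T_10 = (Δu/2)·[f(u_0) + 2f(u_1) + ... + 2f(u_{9}) + f(u_10)].
Sum ≈ 1.33897.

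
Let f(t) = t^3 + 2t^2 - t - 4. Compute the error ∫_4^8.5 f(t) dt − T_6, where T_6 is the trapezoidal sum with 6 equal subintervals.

Exact integral: ∫_4^8.5 f(t) dt = 1561.640625.
T_6 = 1570.39453125.
Error = 1561.640625 − 1570.39453125 = -8.75390625.

-8.75390625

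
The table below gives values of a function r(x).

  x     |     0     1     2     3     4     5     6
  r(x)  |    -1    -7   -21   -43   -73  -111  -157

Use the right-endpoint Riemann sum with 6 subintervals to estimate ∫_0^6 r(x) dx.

Δx = 1.
Sum = 1·[(-7) + (-21) + (-43) + (-73) + (-111) + (-157)] = -412.

-412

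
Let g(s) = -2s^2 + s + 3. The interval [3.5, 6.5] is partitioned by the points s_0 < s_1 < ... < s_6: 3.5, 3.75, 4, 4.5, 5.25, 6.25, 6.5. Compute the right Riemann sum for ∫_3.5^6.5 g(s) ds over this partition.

-150.875

Subinterval widths: 0.25, 0.25, 0.5, 0.75, 1, 0.25.
Right endpoints: 3.75, 4, 4.5, 5.25, 6.25, 6.5.
g(3.75) = -21.375, g(4) = -25, g(4.5) = -33, g(5.25) = -46.875, g(6.25) = -68.875, g(6.5) = -75.
Sum = Σ Δs_i · g(s_i).
Sum = -150.875.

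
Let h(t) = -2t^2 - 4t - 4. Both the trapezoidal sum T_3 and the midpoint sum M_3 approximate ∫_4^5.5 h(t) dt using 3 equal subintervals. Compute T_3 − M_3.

T_3 = -102.875.
M_3 = -102.6875.
T_3 − M_3 = -0.1875.

-0.1875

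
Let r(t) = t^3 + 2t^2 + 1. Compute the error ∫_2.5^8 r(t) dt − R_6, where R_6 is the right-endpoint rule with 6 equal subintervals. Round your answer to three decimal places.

Exact integral: ∫_2.5^8 r(t) dt ≈ 1350.65104.
R_6 ≈ 1644.76577.
Error ≈ 1350.65104 − 1644.76577 ≈ -294.115.

-294.115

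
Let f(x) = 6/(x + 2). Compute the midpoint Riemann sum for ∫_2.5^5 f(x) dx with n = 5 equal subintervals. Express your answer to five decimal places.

2.64919

Δx = (5 − 2.5)/5 = 0.5.
Midpoints: 2.75, 3.25, 3.75, 4.25, 4.75.
f(2.75) = 24/19, f(3.25) = 8/7, f(3.75) = 24/23, f(4.25) = 0.96, f(4.75) = 8/9.
Sum = Δx · [f(2.75) + f(3.25) + f(3.75) + f(4.25) + f(4.75)].
Sum ≈ 2.64919.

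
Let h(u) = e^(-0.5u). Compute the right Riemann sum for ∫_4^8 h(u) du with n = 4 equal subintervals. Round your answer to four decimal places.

0.1804

Δu = (8 − 4)/4 = 1.
Right endpoints: 5, 6, 7, 8.
h(5) ≈ 0.0821, h(6) ≈ 0.0498, h(7) ≈ 0.0302, h(8) ≈ 0.0183.
Sum = Δu · [h(5) + h(6) + h(7) + h(8)].
Sum ≈ 0.1804.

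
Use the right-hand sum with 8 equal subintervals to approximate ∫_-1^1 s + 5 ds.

10.25

Δs = (1 − (-1))/8 = 0.25.
Right endpoints: -0.75, -0.5, -0.25, 0, 0.25, 0.5, 0.75, 1.
f(-0.75) = 4.25, f(-0.5) = 4.5, f(-0.25) = 4.75, f(0) = 5, f(0.25) = 5.25, f(0.5) = 5.5, f(0.75) = 5.75, f(1) = 6.
Sum = Δs · [f(-0.75) + f(-0.5) + f(-0.25) + ...].
Sum = 10.25.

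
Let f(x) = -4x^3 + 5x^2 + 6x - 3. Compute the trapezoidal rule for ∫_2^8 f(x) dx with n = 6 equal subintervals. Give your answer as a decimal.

-3133

Δx = (8 − 2)/6 = 1.
f(2) = -3, f(3) = -48, f(4) = -155, f(5) = -348, f(6) = -651, f(7) = -1088, f(8) = -1683.
T_6 = (Δx/2)·[f(x_0) + 2f(x_1) + ... + 2f(x_{5}) + f(x_6)].
Sum = -3133.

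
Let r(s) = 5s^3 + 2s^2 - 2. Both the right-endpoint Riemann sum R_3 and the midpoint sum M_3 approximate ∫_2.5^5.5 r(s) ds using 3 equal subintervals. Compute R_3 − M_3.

447.375

R_3 = 1621.375.
M_3 = 1174.
R_3 − M_3 = 447.375.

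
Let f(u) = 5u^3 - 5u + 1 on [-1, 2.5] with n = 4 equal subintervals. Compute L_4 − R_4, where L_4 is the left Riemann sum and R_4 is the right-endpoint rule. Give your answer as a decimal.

L_4 ≈ 14.266602.
R_4 ≈ 71.688477.
L_4 − R_4 = -57.421875.

-57.421875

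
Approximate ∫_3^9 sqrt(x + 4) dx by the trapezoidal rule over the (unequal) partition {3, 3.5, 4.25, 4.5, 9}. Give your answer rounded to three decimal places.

Subinterval widths: 0.5, 0.75, 0.25, 4.5.
f(3) ≈ 2.646, f(3.5) ≈ 2.739, f(4.25) ≈ 2.872, f(4.5) ≈ 2.915, f(9) ≈ 3.606.
On each subinterval the trapezoid contributes (Δx_i/2)·[f(x_{i-1}) + f(x_i)].
Sum ≈ 18.846.

18.846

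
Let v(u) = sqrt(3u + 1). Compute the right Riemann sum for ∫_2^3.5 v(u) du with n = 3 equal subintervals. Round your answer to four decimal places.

4.7345

Δu = (3.5 − 2)/3 = 0.5.
Right endpoints: 2.5, 3, 3.5.
v(2.5) ≈ 2.9155, v(3) ≈ 3.1623, v(3.5) ≈ 3.3912.
Sum = Δu · [v(2.5) + v(3) + v(3.5)].
Sum ≈ 4.7345.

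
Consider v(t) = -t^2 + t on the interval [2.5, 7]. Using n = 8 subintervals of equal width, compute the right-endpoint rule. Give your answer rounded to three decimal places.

-98.745

Δt = (7 − 2.5)/8 = 0.5625.
Right endpoints: 3.0625, 3.625, 4.1875, 4.75, 5.3125, 5.875, 6.4375, 7.
v(3.0625) = -6.31640625, v(3.625) = -9.515625, v(4.1875) = -13.34765625, v(4.75) = -17.8125, v(5.3125) = -22.91015625, v(5.875) = -28.640625, v(6.4375) = -35.00390625, v(7) = -42.
Sum = Δt · [v(3.0625) + v(3.625) + v(4.1875) + ...].
Sum ≈ -98.745.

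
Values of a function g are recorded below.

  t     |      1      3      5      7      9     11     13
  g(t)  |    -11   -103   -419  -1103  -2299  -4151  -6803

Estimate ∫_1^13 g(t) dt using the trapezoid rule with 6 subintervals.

Δt = 2.
T_6 = (2/2)·[(-11) + 2·(-103) + 2·(-419) + 2·(-1103) + 2·(-2299) + 2·(-4151) + (-6803)] = -22964.

-22964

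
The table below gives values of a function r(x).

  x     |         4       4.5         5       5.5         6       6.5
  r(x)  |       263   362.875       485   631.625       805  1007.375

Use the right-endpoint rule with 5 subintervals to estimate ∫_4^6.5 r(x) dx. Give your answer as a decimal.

1645.9375

Δx = 0.5.
Sum = 0.5·[362.875 + 485 + 631.625 + 805 + 1007.375] = 1645.9375.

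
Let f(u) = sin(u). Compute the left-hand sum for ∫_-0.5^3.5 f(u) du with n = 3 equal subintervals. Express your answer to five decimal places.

Δu = (3.5 − (-0.5))/3 = 4/3.
Left endpoints: -0.5, 5/6, 13/6.
f(-0.5) ≈ -0.47943, f(5/6) ≈ 0.74018, f(13/6) ≈ 0.82766.
Sum = Δu · [f(-0.5) + f(5/6) + f(13/6)].
Sum ≈ 1.45122.

1.45122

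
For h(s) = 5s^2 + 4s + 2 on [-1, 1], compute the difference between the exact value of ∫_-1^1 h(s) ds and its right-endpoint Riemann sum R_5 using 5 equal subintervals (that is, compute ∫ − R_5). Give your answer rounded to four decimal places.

-1.8667

Exact integral: ∫_-1^1 h(s) ds ≈ 7.333333.
R_5 = 9.2.
Error ≈ 7.333333 − 9.2 ≈ -1.8667.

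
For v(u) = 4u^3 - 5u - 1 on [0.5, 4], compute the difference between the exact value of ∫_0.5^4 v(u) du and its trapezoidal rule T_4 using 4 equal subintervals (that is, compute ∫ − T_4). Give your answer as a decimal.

-12.05859375

Exact integral: ∫_0.5^4 v(u) du = 213.0625.
T_4 = 225.12109375.
Error = 213.0625 − 225.12109375 = -12.05859375.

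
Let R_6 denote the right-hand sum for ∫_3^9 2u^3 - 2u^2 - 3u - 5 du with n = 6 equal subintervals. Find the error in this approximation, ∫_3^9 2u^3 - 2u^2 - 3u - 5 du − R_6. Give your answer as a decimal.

-655

Exact integral: ∫_3^9 f(u) du = 2634.
R_6 = 3289.
Error = 2634 − 3289 = -655.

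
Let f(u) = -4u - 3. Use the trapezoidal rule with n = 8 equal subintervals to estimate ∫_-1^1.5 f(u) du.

-10

Δu = (1.5 − (-1))/8 = 0.3125.
f(-1) = 1, f(-0.6875) = -0.25, f(-0.375) = -1.5, f(-0.0625) = -2.75, f(0.25) = -4, f(0.5625) = -5.25, f(0.875) = -6.5, f(1.1875) = -7.75, f(1.5) = -9.
T_8 = (Δu/2)·[f(u_0) + 2f(u_1) + ... + 2f(u_{7}) + f(u_8)].
Sum = -10.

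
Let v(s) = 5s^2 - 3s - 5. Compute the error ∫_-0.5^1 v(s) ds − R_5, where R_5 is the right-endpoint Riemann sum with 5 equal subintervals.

0

Exact integral: ∫_-0.5^1 v(s) ds = -6.75.
R_5 = -6.75.
Error = -6.75 − (-6.75) = 0.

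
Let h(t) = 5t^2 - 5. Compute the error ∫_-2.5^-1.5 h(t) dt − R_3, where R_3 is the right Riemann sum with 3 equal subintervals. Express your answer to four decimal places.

3.2407

Exact integral: ∫_-2.5^-1.5 h(t) dt ≈ 15.416667.
R_3 ≈ 12.175926.
Error ≈ 15.416667 − 12.175926 ≈ 3.2407.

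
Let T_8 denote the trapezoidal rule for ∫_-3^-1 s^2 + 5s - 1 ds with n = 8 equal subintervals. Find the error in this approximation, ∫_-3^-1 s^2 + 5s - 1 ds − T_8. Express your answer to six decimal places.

-0.020833

Exact integral: ∫_-3^-1 f(s) ds ≈ -13.33333333.
T_8 = -13.3125.
Error ≈ -13.33333333 − (-13.3125) ≈ -0.020833.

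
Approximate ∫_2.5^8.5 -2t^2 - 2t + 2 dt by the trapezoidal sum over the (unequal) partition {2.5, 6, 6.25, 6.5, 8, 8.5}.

-468.46875

Subinterval widths: 3.5, 0.25, 0.25, 1.5, 0.5.
f(2.5) = -15.5, f(6) = -82, f(6.25) = -88.625, f(6.5) = -95.5, f(8) = -142, f(8.5) = -159.5.
On each subinterval the trapezoid contributes (Δt_i/2)·[f(t_{i-1}) + f(t_i)].
Sum = -468.46875.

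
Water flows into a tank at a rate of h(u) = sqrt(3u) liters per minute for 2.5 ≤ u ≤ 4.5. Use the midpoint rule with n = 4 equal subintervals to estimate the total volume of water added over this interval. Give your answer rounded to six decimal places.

Δu = (4.5 − 2.5)/4 = 0.5.
Midpoints: 2.75, 3.25, 3.75, 4.25.
h(2.75) ≈ 2.872281, h(3.25) ≈ 3.122499, h(3.75) ≈ 3.354102, h(4.25) ≈ 3.570714.
Sum = Δu · [h(2.75) + h(3.25) + h(3.75) + h(4.25)].
Sum ≈ 6.459798.

6.459798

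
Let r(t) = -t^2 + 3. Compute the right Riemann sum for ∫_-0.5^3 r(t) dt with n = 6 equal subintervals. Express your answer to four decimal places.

Δt = (3 − (-0.5))/6 = 7/12.
Right endpoints: 1/12, 2/3, 1.25, 11/6, 29/12, 3.
r(1/12) = 431/144, r(2/3) = 23/9, r(1.25) = 1.4375, r(11/6) = -13/36, r(29/12) = -409/144, r(3) = -6.
Sum = Δt · [r(1/12) + r(2/3) + r(1.25) + ...].
Sum ≈ -1.2922.

-1.2922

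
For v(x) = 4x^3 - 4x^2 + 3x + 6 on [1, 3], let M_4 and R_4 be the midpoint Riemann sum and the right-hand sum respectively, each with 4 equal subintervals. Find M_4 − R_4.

M_4 = 68.5.
R_4 = 90.5.
M_4 − R_4 = -22.

-22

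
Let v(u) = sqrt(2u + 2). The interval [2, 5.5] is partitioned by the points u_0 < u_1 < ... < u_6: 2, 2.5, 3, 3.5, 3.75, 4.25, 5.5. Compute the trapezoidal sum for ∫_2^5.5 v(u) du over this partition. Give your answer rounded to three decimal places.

Subinterval widths: 0.5, 0.5, 0.5, 0.25, 0.5, 1.25.
v(2) ≈ 2.449, v(2.5) ≈ 2.646, v(3) ≈ 2.828, v(3.5) ≈ 3.000, v(3.75) ≈ 3.082, v(4.25) ≈ 3.240, v(5.5) ≈ 3.606.
On each subinterval the trapezoid contributes (Δu_i/2)·[v(u_{i-1}) + v(u_i)].
Sum ≈ 10.719.

10.719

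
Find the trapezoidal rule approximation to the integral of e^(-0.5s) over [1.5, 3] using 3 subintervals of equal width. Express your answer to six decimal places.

0.501066

Δs = (3 − 1.5)/3 = 0.5.
f(1.5) ≈ 0.472367, f(2) ≈ 0.367879, f(2.5) ≈ 0.286505, f(3) ≈ 0.223130.
T_3 = (Δs/2)·[f(s_0) + 2f(s_1) + 2f(s_2) + f(s_3)].
Sum ≈ 0.501066.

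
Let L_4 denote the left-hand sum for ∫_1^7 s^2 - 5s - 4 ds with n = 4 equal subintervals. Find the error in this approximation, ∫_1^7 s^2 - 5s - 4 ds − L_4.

Exact integral: ∫_1^7 f(s) ds = -30.
L_4 = -41.25.
Error = -30 − (-41.25) = 11.25.

11.25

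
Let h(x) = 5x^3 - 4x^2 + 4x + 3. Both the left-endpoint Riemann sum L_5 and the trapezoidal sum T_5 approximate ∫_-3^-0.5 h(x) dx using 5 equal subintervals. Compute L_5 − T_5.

-44.84375

L_5 = -195.
T_5 = -150.15625.
L_5 − T_5 = -44.84375.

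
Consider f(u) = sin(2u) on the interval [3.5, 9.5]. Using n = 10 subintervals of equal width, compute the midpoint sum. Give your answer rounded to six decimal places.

Δu = (9.5 − 3.5)/10 = 0.6.
Midpoints: 3.8, 4.4, 5, 5.6, 6.2, 6.8, 7.4, 8, 8.6, 9.2.
f(3.8) ≈ 0.967920, f(4.4) ≈ 0.584917, f(5) ≈ -0.544021, f(5.6) ≈ -0.979178, f(6.2) ≈ -0.165604, f(6.8) ≈ 0.859162, f(7.4) ≈ 0.788252, f(8) ≈ -0.287903, f(8.6) ≈ -0.996900, f(9.2) ≈ -0.434566.
Sum = Δu · [f(3.8) + f(4.4) + f(5) + ...].
Sum ≈ -0.124753.

-0.124753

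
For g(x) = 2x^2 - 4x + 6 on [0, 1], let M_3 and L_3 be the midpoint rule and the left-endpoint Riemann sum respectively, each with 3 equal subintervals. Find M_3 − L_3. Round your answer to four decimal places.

M_3 ≈ 4.648148.
L_3 ≈ 5.037037.
M_3 − L_3 ≈ -0.3889.

-0.3889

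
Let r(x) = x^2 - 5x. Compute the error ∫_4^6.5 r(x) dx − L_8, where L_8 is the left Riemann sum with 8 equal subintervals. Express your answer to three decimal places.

2.108

Exact integral: ∫_4^6.5 r(x) dx ≈ 4.58333.
L_8 ≈ 2.47559.
Error ≈ 4.58333 − 2.47559 ≈ 2.108.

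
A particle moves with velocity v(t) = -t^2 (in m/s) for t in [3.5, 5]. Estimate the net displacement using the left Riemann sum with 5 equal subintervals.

Δt = (5 − 3.5)/5 = 0.3.
Left endpoints: 3.5, 3.8, 4.1, 4.4, 4.7.
v(3.5) = -12.25, v(3.8) = -14.44, v(4.1) = -16.81, v(4.4) = -19.36, v(4.7) = -22.09.
Sum = Δt · [v(3.5) + v(3.8) + v(4.1) + v(4.4) + v(4.7)].
Sum = -25.485.

-25.485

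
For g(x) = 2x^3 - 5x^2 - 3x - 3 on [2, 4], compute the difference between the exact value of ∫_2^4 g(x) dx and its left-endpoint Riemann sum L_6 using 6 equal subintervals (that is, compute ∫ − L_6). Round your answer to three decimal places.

Exact integral: ∫_2^4 g(x) dx ≈ 2.66667.
L_6 ≈ -4.51852.
Error ≈ 2.66667 − (-4.51852) ≈ 7.185.

7.185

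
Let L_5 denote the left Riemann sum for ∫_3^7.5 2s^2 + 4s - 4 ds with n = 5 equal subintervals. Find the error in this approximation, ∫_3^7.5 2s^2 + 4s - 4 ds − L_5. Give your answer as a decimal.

49.41

Exact integral: ∫_3^7.5 f(s) ds = 339.75.
L_5 = 290.34.
Error = 339.75 − 290.34 = 49.41.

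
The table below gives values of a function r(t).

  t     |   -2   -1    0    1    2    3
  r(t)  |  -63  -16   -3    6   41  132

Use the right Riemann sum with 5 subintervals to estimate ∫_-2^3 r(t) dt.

160

Δt = 1.
Sum = 1·[(-16) + (-3) + 6 + 41 + 132] = 160.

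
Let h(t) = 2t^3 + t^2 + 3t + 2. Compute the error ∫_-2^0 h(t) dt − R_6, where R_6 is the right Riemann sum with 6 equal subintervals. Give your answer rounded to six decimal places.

-2.814815

Exact integral: ∫_-2^0 h(t) dt ≈ -7.33333333.
R_6 ≈ -4.51851852.
Error ≈ -7.33333333 − (-4.51851852) ≈ -2.814815.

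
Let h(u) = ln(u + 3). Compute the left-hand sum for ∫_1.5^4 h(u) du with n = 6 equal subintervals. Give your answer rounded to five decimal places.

4.25983

Δu = (4 − 1.5)/6 = 5/12.
Left endpoints: 1.5, 23/12, 7/3, 2.75, 19/6, 43/12.
h(1.5) ≈ 1.50408, h(23/12) ≈ 1.59263, h(7/3) ≈ 1.67398, h(2.75) ≈ 1.74920, h(19/6) ≈ 1.81916, h(43/12) ≈ 1.88454.
Sum = Δu · [h(1.5) + h(23/12) + h(7/3) + ...].
Sum ≈ 4.25983.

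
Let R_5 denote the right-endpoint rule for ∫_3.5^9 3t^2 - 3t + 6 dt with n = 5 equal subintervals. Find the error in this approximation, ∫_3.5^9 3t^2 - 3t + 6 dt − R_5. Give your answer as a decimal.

Exact integral: ∫_3.5^9 f(t) dt = 616.
R_5 = 723.69.
Error = 616 − 723.69 = -107.69.

-107.69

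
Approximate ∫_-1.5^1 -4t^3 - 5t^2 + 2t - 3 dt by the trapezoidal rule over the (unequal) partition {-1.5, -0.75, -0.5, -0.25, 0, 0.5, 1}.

Subinterval widths: 0.75, 0.25, 0.25, 0.25, 0.5, 0.5.
f(-1.5) = -3.75, f(-0.75) = -5.625, f(-0.5) = -4.75, f(-0.25) = -3.75, f(0) = -3, f(0.5) = -3.75, f(1) = -10.
On each subinterval the trapezoid contributes (Δt_i/2)·[f(t_{i-1}) + f(t_i)].
Sum = -11.84375.

-11.84375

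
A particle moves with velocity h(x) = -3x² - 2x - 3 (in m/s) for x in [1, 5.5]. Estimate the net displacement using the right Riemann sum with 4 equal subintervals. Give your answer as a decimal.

Δx = (5.5 − 1)/4 = 1.125.
Right endpoints: 2.125, 3.25, 4.375, 5.5.
h(2.125) = -20.796875, h(3.25) = -41.1875, h(4.375) = -69.171875, h(5.5) = -104.75.
Sum = Δx · [h(2.125) + h(3.25) + h(4.375) + h(5.5)].
Sum = -265.39453125.

-265.39453125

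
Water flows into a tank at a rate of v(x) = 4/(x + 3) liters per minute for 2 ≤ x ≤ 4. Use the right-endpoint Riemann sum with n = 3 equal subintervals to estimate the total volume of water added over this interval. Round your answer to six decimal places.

Δx = (4 − 2)/3 = 2/3.
Right endpoints: 8/3, 10/3, 4.
v(8/3) = 12/17, v(10/3) = 12/19, v(4) = 4/7.
Sum = Δx · [v(8/3) + v(10/3) + v(4)].
Sum ≈ 1.272593.

1.272593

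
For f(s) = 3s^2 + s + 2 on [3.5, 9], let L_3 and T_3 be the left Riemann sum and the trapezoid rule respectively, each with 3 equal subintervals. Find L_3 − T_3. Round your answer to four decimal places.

L_3 ≈ 546.638889.
T_3 ≈ 740.743056.
L_3 − T_3 ≈ -194.1042.

-194.1042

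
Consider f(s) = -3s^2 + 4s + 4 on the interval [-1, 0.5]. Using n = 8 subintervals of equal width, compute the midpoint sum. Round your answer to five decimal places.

3.38818

Δs = (0.5 − (-1))/8 = 0.1875.
Midpoints: -0.90625, -0.71875, -0.53125, -0.34375, -0.15625, 0.03125, 0.21875, 0.40625.
f(-0.90625) = -2139/1024, f(-0.71875) = -435/1024, f(-0.53125) = 1053/1024, f(-0.34375) = 2325/1024, f(-0.15625) = 3381/1024, f(0.03125) = 4221/1024, f(0.21875) = 4845/1024, f(0.40625) = 5253/1024.
Sum = Δs · [f(-0.90625) + f(-0.71875) + f(-0.53125) + ...].
Sum ≈ 3.38818.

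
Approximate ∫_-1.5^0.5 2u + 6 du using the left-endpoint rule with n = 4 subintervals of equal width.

9

Δu = (0.5 − (-1.5))/4 = 0.5.
Left endpoints: -1.5, -1, -0.5, 0.
f(-1.5) = 3, f(-1) = 4, f(-0.5) = 5, f(0) = 6.
Sum = Δu · [f(-1.5) + f(-1) + f(-0.5) + f(0)].
Sum = 9.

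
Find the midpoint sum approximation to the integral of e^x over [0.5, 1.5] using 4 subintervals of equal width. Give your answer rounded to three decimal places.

Δx = (1.5 − 0.5)/4 = 0.25.
Midpoints: 0.625, 0.875, 1.125, 1.375.
f(0.625) ≈ 1.868, f(0.875) ≈ 2.399, f(1.125) ≈ 3.080, f(1.375) ≈ 3.955.
Sum = Δx · [f(0.625) + f(0.875) + f(1.125) + f(1.375)].
Sum ≈ 2.826.

2.826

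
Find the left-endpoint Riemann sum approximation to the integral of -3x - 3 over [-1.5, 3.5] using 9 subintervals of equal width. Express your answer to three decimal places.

Δx = (3.5 − (-1.5))/9 = 5/9.
Left endpoints: -1.5, -17/18, -7/18, 1/6, 13/18, 23/18, 11/6, 43/18, 53/18.
f(-1.5) = 1.5, f(-17/18) = -1/6, f(-7/18) = -11/6, f(1/6) = -3.5, f(13/18) = -31/6, f(23/18) = -41/6, f(11/6) = -8.5, f(43/18) = -61/6, f(53/18) = -71/6.
Sum = Δx · [f(-1.5) + f(-17/18) + f(-7/18) + ...].
Sum ≈ -25.833.

-25.833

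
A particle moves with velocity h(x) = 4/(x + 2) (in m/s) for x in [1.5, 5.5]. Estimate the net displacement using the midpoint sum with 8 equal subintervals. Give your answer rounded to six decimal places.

Δx = (5.5 − 1.5)/8 = 0.5.
Midpoints: 1.75, 2.25, 2.75, 3.25, 3.75, 4.25, 4.75, 5.25.
h(1.75) = 16/15, h(2.25) = 16/17, h(2.75) = 16/19, h(3.25) = 16/21, h(3.75) = 16/23, h(4.25) = 0.64, h(4.75) = 16/27, h(5.25) = 16/29.
Sum = Δx · [h(1.75) + h(2.25) + h(2.75) + ...].
Sum ≈ 3.045911.

3.045911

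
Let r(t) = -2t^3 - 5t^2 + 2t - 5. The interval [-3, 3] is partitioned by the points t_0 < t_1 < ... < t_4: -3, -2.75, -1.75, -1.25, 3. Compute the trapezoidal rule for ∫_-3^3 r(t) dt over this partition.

-249.609375

Subinterval widths: 0.25, 1, 0.5, 4.25.
r(-3) = -2, r(-2.75) = -6.71875, r(-1.75) = -13.09375, r(-1.25) = -11.40625, r(3) = -98.
On each subinterval the trapezoid contributes (Δt_i/2)·[r(t_{i-1}) + r(t_i)].
Sum = -249.609375.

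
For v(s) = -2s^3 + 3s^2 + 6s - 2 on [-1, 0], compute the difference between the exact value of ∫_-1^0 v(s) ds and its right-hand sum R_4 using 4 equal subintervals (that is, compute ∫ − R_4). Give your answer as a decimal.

-0.1875

Exact integral: ∫_-1^0 v(s) ds = -3.5.
R_4 = -3.3125.
Error = -3.5 − (-3.3125) = -0.1875.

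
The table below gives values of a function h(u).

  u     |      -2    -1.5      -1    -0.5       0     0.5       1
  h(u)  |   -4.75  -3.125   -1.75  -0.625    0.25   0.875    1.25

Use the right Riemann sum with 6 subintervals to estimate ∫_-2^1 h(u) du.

-1.5625

Δu = 0.5.
Sum = 0.5·[(-3.125) + (-1.75) + (-0.625) + 0.25 + 0.875 + 1.25] = -1.5625.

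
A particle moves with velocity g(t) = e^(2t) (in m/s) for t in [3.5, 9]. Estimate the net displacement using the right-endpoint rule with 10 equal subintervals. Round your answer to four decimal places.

54131036.7380

Δt = (9 − 3.5)/10 = 0.55.
Right endpoints: 4.05, 4.6, 5.15, 5.7, 6.25, 6.8, 7.35, 7.9, 8.45, 9.
g(4.05) ≈ 3294.4681, g(4.6) ≈ 9897.1291, g(5.15) ≈ 29732.6189, g(5.7) ≈ 89321.7234, g(6.25) ≈ 268337.2865, g(6.8) ≈ 806129.7591, g(7.35) ≈ 2421747.6333, g(7.9) ≈ 7275331.9584, g(8.45) ≈ 21856305.0823, g(9) ≈ 65659969.1373.
Sum = Δt · [g(4.05) + g(4.6) + g(5.15) + ...].
Sum ≈ 54131036.7380.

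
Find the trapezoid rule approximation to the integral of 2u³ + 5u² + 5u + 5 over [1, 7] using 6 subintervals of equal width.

1949

Δu = (7 − 1)/6 = 1.
f(1) = 17, f(2) = 51, f(3) = 119, f(4) = 233, f(5) = 405, f(6) = 647, f(7) = 971.
T_6 = (Δu/2)·[f(u_0) + 2f(u_1) + ... + 2f(u_{5}) + f(u_6)].
Sum = 1949.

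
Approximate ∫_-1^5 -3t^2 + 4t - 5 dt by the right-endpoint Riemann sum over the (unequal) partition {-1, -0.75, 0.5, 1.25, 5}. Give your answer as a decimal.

-235.625

Subinterval widths: 0.25, 1.25, 0.75, 3.75.
Right endpoints: -0.75, 0.5, 1.25, 5.
f(-0.75) = -9.6875, f(0.5) = -3.75, f(1.25) = -4.6875, f(5) = -60.
Sum = Σ Δt_i · f(t_i).
Sum = -235.625.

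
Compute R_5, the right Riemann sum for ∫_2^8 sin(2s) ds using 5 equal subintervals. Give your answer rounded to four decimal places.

0.3523

Δs = (8 − 2)/5 = 1.2.
Right endpoints: 3.2, 4.4, 5.6, 6.8, 8.
f(3.2) ≈ 0.1165, f(4.4) ≈ 0.5849, f(5.6) ≈ -0.9792, f(6.8) ≈ 0.8592, f(8) ≈ -0.2879.
Sum = Δs · [f(3.2) + f(4.4) + f(5.6) + f(6.8) + f(8)].
Sum ≈ 0.3523.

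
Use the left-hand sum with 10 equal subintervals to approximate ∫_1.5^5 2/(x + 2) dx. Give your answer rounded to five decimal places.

Δx = (5 − 1.5)/10 = 0.35.
Left endpoints: 1.5, 1.85, 2.2, 2.55, 2.9, 3.25, 3.6, 3.95, 4.3, 4.65.
f(1.5) = 4/7, f(1.85) = 40/77, f(2.2) = 10/21, f(2.55) = 40/91, f(2.9) = 20/49, f(3.25) = 8/21, f(3.6) = 5/14, f(3.95) = 40/119, f(4.3) = 20/63, f(4.65) = 40/133.
Sum = Δx · [f(1.5) + f(1.85) + f(2.2) + ...].
Sum ≈ 1.43754.

1.43754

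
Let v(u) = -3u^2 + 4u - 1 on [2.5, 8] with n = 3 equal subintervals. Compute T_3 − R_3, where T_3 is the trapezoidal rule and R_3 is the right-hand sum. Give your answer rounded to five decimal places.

T_3 ≈ -395.6180556.
R_3 ≈ -534.2638889.
T_3 − R_3 ≈ 138.64583.

138.64583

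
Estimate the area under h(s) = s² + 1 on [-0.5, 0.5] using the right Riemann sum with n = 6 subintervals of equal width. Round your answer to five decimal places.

1.08796

Δs = (0.5 − (-0.5))/6 = 1/6.
Right endpoints: -1/3, -1/6, 0, 1/6, 1/3, 0.5.
h(-1/3) = 10/9, h(-1/6) = 37/36, h(0) = 1, h(1/6) = 37/36, h(1/3) = 10/9, h(0.5) = 1.25.
Sum = Δs · [h(-1/3) + h(-1/6) + h(0) + ...].
Sum ≈ 1.08796.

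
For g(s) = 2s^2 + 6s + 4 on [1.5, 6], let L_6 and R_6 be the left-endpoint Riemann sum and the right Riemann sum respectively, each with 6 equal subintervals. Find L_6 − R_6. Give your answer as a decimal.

L_6 = 226.40625.
R_6 = 297.28125.
L_6 − R_6 = -70.875.

-70.875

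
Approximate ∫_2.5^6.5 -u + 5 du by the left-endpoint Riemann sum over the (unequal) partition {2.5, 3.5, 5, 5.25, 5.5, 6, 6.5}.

Subinterval widths: 1, 1.5, 0.25, 0.25, 0.5, 0.5.
Left endpoints: 2.5, 3.5, 5, 5.25, 5.5, 6.
f(2.5) = 2.5, f(3.5) = 1.5, f(5) = 0, f(5.25) = -0.25, f(5.5) = -0.5, f(6) = -1.
Sum = Σ Δu_i · f(u_i).
Sum = 3.9375.

3.9375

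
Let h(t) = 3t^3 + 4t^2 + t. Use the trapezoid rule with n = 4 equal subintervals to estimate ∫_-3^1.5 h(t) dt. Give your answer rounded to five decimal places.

Δt = (1.5 − (-3))/4 = 1.125.
h(-3) = -48, h(-1.875) = -3885/512, h(-0.75) = 0.234375, h(0.375) = 561/512, h(1.5) = 20.625.
T_4 = (Δt/2)·[h(t_0) + 2h(t_1) + 2h(t_2) + 2h(t_3) + h(t_4)].
Sum ≈ -22.43848.

-22.43848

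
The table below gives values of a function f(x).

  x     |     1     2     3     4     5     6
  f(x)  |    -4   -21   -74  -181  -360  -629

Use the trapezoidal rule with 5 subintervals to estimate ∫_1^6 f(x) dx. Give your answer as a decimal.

Δx = 1.
T_5 = (1/2)·[(-4) + 2·(-21) + 2·(-74) + 2·(-181) + 2·(-360) + (-629)] = -952.5.

-952.5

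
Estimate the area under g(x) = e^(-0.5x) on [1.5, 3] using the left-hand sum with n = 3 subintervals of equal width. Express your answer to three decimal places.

Δx = (3 − 1.5)/3 = 0.5.
Left endpoints: 1.5, 2, 2.5.
g(1.5) ≈ 0.472, g(2) ≈ 0.368, g(2.5) ≈ 0.287.
Sum = Δx · [g(1.5) + g(2) + g(2.5)].
Sum ≈ 0.563.

0.563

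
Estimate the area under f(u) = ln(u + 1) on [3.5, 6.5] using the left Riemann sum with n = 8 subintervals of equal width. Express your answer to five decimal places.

5.24660

Δu = (6.5 − 3.5)/8 = 0.375.
Left endpoints: 3.5, 3.875, 4.25, 4.625, 5, 5.375, 5.75, 6.125.
f(3.5) ≈ 1.50408, f(3.875) ≈ 1.58412, f(4.25) ≈ 1.65823, f(4.625) ≈ 1.72722, f(5) ≈ 1.79176, f(5.375) ≈ 1.85238, f(5.75) ≈ 1.90954, f(6.125) ≈ 1.96361.
Sum = Δu · [f(3.5) + f(3.875) + f(4.25) + ...].
Sum ≈ 5.24660.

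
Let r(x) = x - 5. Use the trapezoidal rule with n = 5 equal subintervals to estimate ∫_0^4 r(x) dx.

Δx = (4 − 0)/5 = 0.8.
r(0) = -5, r(0.8) = -4.2, r(1.6) = -3.4, r(2.4) = -2.6, r(3.2) = -1.8, r(4) = -1.
T_5 = (Δx/2)·[r(x_0) + 2r(x_1) + ... + 2r(x_{4}) + r(x_5)].
Sum = -12.

-12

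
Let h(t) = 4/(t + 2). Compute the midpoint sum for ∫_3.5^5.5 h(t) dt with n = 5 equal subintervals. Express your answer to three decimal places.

1.240

Δt = (5.5 − 3.5)/5 = 0.4.
Midpoints: 3.7, 4.1, 4.5, 4.9, 5.3.
h(3.7) = 40/57, h(4.1) = 40/61, h(4.5) = 8/13, h(4.9) = 40/69, h(5.3) = 40/73.
Sum = Δt · [h(3.7) + h(4.1) + h(4.5) + h(4.9) + h(5.3)].
Sum ≈ 1.240.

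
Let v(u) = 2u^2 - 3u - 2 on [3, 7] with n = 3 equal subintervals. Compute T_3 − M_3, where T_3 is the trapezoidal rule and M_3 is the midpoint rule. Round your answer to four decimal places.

3.5556

T_3 ≈ 145.037037.
M_3 ≈ 141.481481.
T_3 − M_3 ≈ 3.5556.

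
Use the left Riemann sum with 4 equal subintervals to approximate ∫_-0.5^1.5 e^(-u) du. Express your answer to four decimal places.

Δu = (1.5 − (-0.5))/4 = 0.5.
Left endpoints: -0.5, 0, 0.5, 1.
f(-0.5) ≈ 1.6487, f(0) ≈ 1.0000, f(0.5) ≈ 0.6065, f(1) ≈ 0.3679.
Sum = Δu · [f(-0.5) + f(0) + f(0.5) + f(1)].
Sum ≈ 1.8116.

1.8116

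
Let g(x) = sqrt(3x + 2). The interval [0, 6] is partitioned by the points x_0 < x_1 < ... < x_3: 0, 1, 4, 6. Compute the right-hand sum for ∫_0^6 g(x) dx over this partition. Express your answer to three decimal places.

22.405

Subinterval widths: 1, 3, 2.
Right endpoints: 1, 4, 6.
g(1) ≈ 2.236, g(4) ≈ 3.742, g(6) ≈ 4.472.
Sum = Σ Δx_i · g(x_i).
Sum ≈ 22.405.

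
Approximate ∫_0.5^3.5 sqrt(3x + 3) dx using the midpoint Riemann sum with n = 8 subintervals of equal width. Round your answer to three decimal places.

Δx = (3.5 − 0.5)/8 = 0.375.
Midpoints: 0.6875, 1.0625, 1.4375, 1.8125, 2.1875, 2.5625, 2.9375, 3.3125.
f(0.6875) ≈ 2.250, f(1.0625) ≈ 2.487, f(1.4375) ≈ 2.704, f(1.8125) ≈ 2.905, f(2.1875) ≈ 3.092, f(2.5625) ≈ 3.269, f(2.9375) ≈ 3.437, f(3.3125) ≈ 3.597.
Sum = Δx · [f(0.6875) + f(1.0625) + f(1.4375) + ...].
Sum ≈ 8.903.

8.903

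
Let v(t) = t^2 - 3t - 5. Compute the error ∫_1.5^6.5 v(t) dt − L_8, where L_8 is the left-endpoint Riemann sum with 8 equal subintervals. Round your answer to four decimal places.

7.4870

Exact integral: ∫_1.5^6.5 v(t) dt ≈ 5.416667.
L_8 = -2.0703125.
Error ≈ 5.416667 − (-2.0703125) ≈ 7.4870.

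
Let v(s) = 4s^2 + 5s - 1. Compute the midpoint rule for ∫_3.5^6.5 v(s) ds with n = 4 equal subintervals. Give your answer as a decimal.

380.4375

Δs = (6.5 − 3.5)/4 = 0.75.
Midpoints: 3.875, 4.625, 5.375, 6.125.
v(3.875) = 78.4375, v(4.625) = 107.6875, v(5.375) = 141.4375, v(6.125) = 179.6875.
Sum = Δs · [v(3.875) + v(4.625) + v(5.375) + v(6.125)].
Sum = 380.4375.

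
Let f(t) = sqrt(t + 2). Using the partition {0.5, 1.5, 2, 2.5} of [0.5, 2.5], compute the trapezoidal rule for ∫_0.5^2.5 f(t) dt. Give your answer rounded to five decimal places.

Subinterval widths: 1, 0.5, 0.5.
f(0.5) ≈ 1.58114, f(1.5) ≈ 1.87083, f(2) ≈ 2.00000, f(2.5) ≈ 2.12132.
On each subinterval the trapezoid contributes (Δt_i/2)·[f(t_{i-1}) + f(t_i)].
Sum ≈ 3.72402.

3.72402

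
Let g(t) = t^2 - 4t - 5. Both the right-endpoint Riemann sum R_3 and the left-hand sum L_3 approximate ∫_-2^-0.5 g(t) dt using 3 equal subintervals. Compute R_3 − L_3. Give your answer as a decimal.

R_3 = 0.25.
L_3 = 5.125.
R_3 − L_3 = -4.875.

-4.875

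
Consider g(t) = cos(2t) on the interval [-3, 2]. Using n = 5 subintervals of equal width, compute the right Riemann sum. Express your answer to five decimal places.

-1.13958

Δt = (2 − (-3))/5 = 1.
Right endpoints: -2, -1, 0, 1, 2.
g(-2) ≈ -0.65364, g(-1) ≈ -0.41615, g(0) ≈ 1.00000, g(1) ≈ -0.41615, g(2) ≈ -0.65364.
Sum = Δt · [g(-2) + g(-1) + g(0) + g(1) + g(2)].
Sum ≈ -1.13958.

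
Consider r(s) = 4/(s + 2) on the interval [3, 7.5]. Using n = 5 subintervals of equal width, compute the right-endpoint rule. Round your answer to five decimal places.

Δs = (7.5 − 3)/5 = 0.9.
Right endpoints: 3.9, 4.8, 5.7, 6.6, 7.5.
r(3.9) = 40/59, r(4.8) = 10/17, r(5.7) = 40/77, r(6.6) = 20/43, r(7.5) = 8/19.
Sum = Δs · [r(3.9) + r(4.8) + r(5.7) + r(6.6) + r(7.5)].
Sum ≈ 2.40467.

2.40467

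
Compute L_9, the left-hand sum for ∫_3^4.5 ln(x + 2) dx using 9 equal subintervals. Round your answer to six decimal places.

2.597554

Δx = (4.5 − 3)/9 = 1/6.
Left endpoints: 3, 19/6, 10/3, 3.5, 11/3, 23/6, 4, 25/6, 13/3.
f(3) ≈ 1.609438, f(19/6) ≈ 1.642228, f(10/3) ≈ 1.673976, f(3.5) ≈ 1.704748, f(11/3) ≈ 1.734601, f(23/6) ≈ 1.763589, f(4) ≈ 1.791759, f(25/6) ≈ 1.819158, f(13/3) ≈ 1.845827.
Sum = Δx · [f(3) + f(19/6) + f(10/3) + ...].
Sum ≈ 2.597554.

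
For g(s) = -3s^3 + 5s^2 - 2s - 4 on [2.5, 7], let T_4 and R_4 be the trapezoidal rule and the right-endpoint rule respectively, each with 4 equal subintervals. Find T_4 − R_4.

T_4 ≈ -1322.411133.
R_4 ≈ -1759.684570.
T_4 − R_4 = 437.2734375.

437.2734375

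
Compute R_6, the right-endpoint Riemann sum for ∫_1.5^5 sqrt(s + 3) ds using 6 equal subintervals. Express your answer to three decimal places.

8.926

Δs = (5 − 1.5)/6 = 7/12.
Right endpoints: 25/12, 8/3, 3.25, 23/6, 53/12, 5.
f(25/12) ≈ 2.255, f(8/3) ≈ 2.380, f(3.25) ≈ 2.500, f(23/6) ≈ 2.614, f(53/12) ≈ 2.723, f(5) ≈ 2.828.
Sum = Δs · [f(25/12) + f(8/3) + f(3.25) + ...].
Sum ≈ 8.926.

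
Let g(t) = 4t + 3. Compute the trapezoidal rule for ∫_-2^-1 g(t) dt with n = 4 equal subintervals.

Δt = (-1 − (-2))/4 = 0.25.
g(-2) = -5, g(-1.75) = -4, g(-1.5) = -3, g(-1.25) = -2, g(-1) = -1.
T_4 = (Δt/2)·[g(t_0) + 2g(t_1) + 2g(t_2) + 2g(t_3) + g(t_4)].
Sum = -3.

-3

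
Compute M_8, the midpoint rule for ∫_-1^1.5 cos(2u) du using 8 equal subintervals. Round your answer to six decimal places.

0.533855

Δu = (1.5 − (-1))/8 = 0.3125.
Midpoints: -0.84375, -0.53125, -0.21875, 0.09375, 0.40625, 0.71875, 1.03125, 1.34375.
f(-0.84375) ≈ -0.116439, f(-0.53125) ≈ 0.486690, f(-0.21875) ≈ 0.905814, f(0.09375) ≈ 0.982473, f(0.40625) ≈ 0.687686, f(0.71875) ≈ 0.132902, f(1.03125) ≈ -0.472128, f(1.34375) ≈ -0.898659.
Sum = Δu · [f(-0.84375) + f(-0.53125) + f(-0.21875) + ...].
Sum ≈ 0.533855.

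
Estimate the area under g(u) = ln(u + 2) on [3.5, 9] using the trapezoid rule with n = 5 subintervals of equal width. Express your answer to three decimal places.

Δu = (9 − 3.5)/5 = 1.1.
g(3.5) ≈ 1.705, g(4.6) ≈ 1.887, g(5.7) ≈ 2.041, g(6.8) ≈ 2.175, g(7.9) ≈ 2.293, g(9) ≈ 2.398.
T_5 = (Δu/2)·[g(u_0) + 2g(u_1) + ... + 2g(u_{4}) + g(u_5)].
Sum ≈ 11.492.

11.492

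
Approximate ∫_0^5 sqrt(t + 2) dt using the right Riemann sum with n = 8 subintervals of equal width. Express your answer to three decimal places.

Δt = (5 − 0)/8 = 0.625.
Right endpoints: 0.625, 1.25, 1.875, 2.5, 3.125, 3.75, 4.375, 5.
f(0.625) ≈ 1.620, f(1.25) ≈ 1.803, f(1.875) ≈ 1.969, f(2.5) ≈ 2.121, f(3.125) ≈ 2.264, f(3.75) ≈ 2.398, f(4.375) ≈ 2.525, f(5) ≈ 2.646.
Sum = Δt · [f(0.625) + f(1.25) + f(1.875) + ...].
Sum ≈ 10.841.

10.841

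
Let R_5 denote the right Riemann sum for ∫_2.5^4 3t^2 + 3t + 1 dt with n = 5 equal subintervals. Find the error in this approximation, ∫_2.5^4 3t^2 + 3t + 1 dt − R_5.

-5.13

Exact integral: ∫_2.5^4 f(t) dt = 64.5.
R_5 = 69.63.
Error = 64.5 − 69.63 = -5.13.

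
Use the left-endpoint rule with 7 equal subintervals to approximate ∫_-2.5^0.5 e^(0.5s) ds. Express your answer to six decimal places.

Δs = (0.5 − (-2.5))/7 = 3/7.
Left endpoints: -2.5, -29/14, -23/14, -17/14, -11/14, -5/14, 1/14.
f(-2.5) ≈ 0.286505, f(-29/14) ≈ 0.354973, f(-23/14) ≈ 0.439803, f(-17/14) ≈ 0.544906, f(-11/14) ≈ 0.675125, f(-5/14) ≈ 0.836464, f(1/14) ≈ 1.036360.
Sum = Δs · [f(-2.5) + f(-29/14) + f(-23/14) + ...].
Sum ≈ 1.788915.

1.788915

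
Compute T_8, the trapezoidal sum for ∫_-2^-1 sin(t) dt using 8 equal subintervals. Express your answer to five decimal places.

-0.95520

Δt = (-1 − (-2))/8 = 0.125.
f(-2) ≈ -0.90930, f(-1.875) ≈ -0.95409, f(-1.75) ≈ -0.98399, f(-1.625) ≈ -0.99853, f(-1.5) ≈ -0.99749, f(-1.375) ≈ -0.98089, f(-1.25) ≈ -0.94898, f(-1.125) ≈ -0.90227, f(-1) ≈ -0.84147.
T_8 = (Δt/2)·[f(t_0) + 2f(t_1) + ... + 2f(t_{7}) + f(t_8)].
Sum ≈ -0.95520.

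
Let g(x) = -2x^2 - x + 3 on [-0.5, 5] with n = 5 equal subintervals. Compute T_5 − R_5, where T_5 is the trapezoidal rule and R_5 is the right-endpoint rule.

T_5 = -81.51.
R_5 = -111.76.
T_5 − R_5 = 30.25.

30.25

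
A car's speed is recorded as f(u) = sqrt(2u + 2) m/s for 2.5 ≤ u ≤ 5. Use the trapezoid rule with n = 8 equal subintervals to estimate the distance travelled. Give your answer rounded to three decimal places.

7.682

Δu = (5 − 2.5)/8 = 0.3125.
f(2.5) ≈ 2.646, f(2.8125) ≈ 2.761, f(3.125) ≈ 2.872, f(3.4375) ≈ 2.979, f(3.75) ≈ 3.082, f(4.0625) ≈ 3.182, f(4.375) ≈ 3.279, f(4.6875) ≈ 3.373, f(5) ≈ 3.464.
T_8 = (Δu/2)·[f(u_0) + 2f(u_1) + ... + 2f(u_{7}) + f(u_8)].
Sum ≈ 7.682.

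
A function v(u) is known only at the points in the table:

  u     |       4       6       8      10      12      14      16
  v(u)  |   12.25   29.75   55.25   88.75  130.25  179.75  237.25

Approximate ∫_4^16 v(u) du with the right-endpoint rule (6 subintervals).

Δu = 2.
Sum = 2·[29.75 + 55.25 + 88.75 + 130.25 + 179.75 + 237.25] = 1442.

1442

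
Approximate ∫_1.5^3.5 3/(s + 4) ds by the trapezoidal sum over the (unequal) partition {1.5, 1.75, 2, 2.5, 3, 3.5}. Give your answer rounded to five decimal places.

Subinterval widths: 0.25, 0.25, 0.5, 0.5, 0.5.
f(1.5) = 6/11, f(1.75) = 12/23, f(2) = 0.5, f(2.5) = 6/13, f(3) = 3/7, f(3.5) = 0.4.
On each subinterval the trapezoid contributes (Δs_i/2)·[f(s_{i-1}) + f(s_i)].
Sum ≈ 0.93117.

0.93117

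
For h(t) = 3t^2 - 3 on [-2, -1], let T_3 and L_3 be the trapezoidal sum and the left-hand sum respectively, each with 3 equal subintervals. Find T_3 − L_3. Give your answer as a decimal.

T_3 ≈ 4.05556.
L_3 ≈ 5.55556.
T_3 − L_3 = -1.5.

-1.5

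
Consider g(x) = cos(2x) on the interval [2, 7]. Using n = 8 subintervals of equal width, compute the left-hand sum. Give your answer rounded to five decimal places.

0.50987

Δx = (7 − 2)/8 = 0.625.
Left endpoints: 2, 2.625, 3.25, 3.875, 4.5, 5.125, 5.75, 6.375.
g(2) ≈ -0.65364, g(2.625) ≈ 0.51209, g(3.25) ≈ 0.97659, g(3.875) ≈ 0.10379, g(4.5) ≈ -0.91113, g(5.125) ≈ -0.67839, g(5.75) ≈ 0.48330, g(6.375) ≈ 0.98319.
Sum = Δx · [g(2) + g(2.625) + g(3.25) + ...].
Sum ≈ 0.50987.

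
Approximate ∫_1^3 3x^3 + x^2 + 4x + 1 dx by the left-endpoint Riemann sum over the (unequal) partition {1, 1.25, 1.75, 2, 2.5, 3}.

Subinterval widths: 0.25, 0.5, 0.25, 0.5, 0.5.
Left endpoints: 1, 1.25, 1.75, 2, 2.5.
f(1) = 9, f(1.25) = 13.421875, f(1.75) = 27.140625, f(2) = 37, f(2.5) = 64.125.
Sum = Σ Δx_i · f(x_i).
Sum = 66.30859375.

66.30859375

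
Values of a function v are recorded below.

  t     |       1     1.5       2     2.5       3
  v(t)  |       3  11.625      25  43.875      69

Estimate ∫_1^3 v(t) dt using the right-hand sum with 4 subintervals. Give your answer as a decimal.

Δt = 0.5.
Sum = 0.5·[11.625 + 25 + 43.875 + 69] = 74.75.

74.75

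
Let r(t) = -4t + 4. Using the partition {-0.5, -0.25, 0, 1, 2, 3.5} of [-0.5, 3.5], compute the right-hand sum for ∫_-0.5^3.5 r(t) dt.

-16.75

Subinterval widths: 0.25, 0.25, 1, 1, 1.5.
Right endpoints: -0.25, 0, 1, 2, 3.5.
r(-0.25) = 5, r(0) = 4, r(1) = 0, r(2) = -4, r(3.5) = -10.
Sum = Σ Δt_i · r(t_i).
Sum = -16.75.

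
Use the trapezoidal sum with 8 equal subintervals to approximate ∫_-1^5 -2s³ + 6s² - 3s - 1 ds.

Δs = (5 − (-1))/8 = 0.75.
f(-1) = 10, f(-0.25) = 0.15625, f(0.5) = -1.25, f(1.25) = 0.71875, f(2) = 1, f(2.75) = -5.46875, f(3.5) = -23.75, f(4.25) = -58.90625, f(5) = -116.
T_8 = (Δs/2)·[f(s_0) + 2f(s_1) + ... + 2f(s_{7}) + f(s_8)].
Sum = -105.375.

-105.375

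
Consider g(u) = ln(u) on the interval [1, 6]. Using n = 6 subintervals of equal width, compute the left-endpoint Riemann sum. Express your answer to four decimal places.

Δu = (6 − 1)/6 = 5/6.
Left endpoints: 1, 11/6, 8/3, 3.5, 13/3, 31/6.
g(1) ≈ 0.0000, g(11/6) ≈ 0.6061, g(8/3) ≈ 0.9808, g(3.5) ≈ 1.2528, g(13/3) ≈ 1.4663, g(31/6) ≈ 1.6422.
Sum = Δu · [g(1) + g(11/6) + g(8/3) + ...].
Sum ≈ 4.9569.

4.9569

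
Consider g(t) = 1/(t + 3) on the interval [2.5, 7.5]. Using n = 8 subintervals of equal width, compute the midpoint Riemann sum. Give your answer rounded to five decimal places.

Δt = (7.5 − 2.5)/8 = 0.625.
Midpoints: 2.8125, 3.4375, 4.0625, 4.6875, 5.3125, 5.9375, 6.5625, 7.1875.
g(2.8125) = 16/93, g(3.4375) = 16/103, g(4.0625) = 16/113, g(4.6875) = 16/123, g(5.3125) = 16/133, g(5.9375) = 16/143, g(6.5625) = 16/153, g(7.1875) = 16/163.
Sum = Δt · [g(2.8125) + g(3.4375) + g(4.0625) + ...].
Sum ≈ 0.64624.

0.64624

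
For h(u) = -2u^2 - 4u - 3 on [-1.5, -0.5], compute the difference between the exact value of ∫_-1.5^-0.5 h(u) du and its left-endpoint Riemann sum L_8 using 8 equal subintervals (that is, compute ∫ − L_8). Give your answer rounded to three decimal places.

Exact integral: ∫_-1.5^-0.5 h(u) du ≈ -1.16667.
L_8 = -1.171875.
Error ≈ -1.16667 − (-1.171875) ≈ 0.005.

0.005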